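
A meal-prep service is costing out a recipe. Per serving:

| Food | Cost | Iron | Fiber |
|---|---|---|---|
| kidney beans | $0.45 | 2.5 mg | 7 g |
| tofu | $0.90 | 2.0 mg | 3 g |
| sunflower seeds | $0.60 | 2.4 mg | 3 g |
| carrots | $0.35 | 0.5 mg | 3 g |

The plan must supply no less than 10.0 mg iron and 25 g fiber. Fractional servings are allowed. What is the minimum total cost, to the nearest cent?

Check every corner: each single food scaled to meet both minima, and each pair solved so both constraints bind.
kidney beans only: max(10.0/2.5, 25/7) = 4 servings → $1.80.
tofu only: max(10.0/2.0, 25/3) = 8.333 servings → $7.50.
sunflower seeds only: max(10.0/2.4, 25/3) = 8.333 servings → $5.00.
carrots only: max(10.0/0.5, 25/3) = 20 servings → $7.00.
kidney beans + tofu with both tight: 3.077 servings and 1.154 servings → $2.42.
kidney beans + sunflower seeds with both tight: 3.226 servings and 0.8065 servings → $1.94.
kidney beans + carrots: intersection lies outside the first quadrant.
tofu + sunflower seeds: the both-tight solution has a negative serving — not a feasible corner.
tofu + carrots with both tight: 3.889 servings and 4.444 servings → $5.06.
sunflower seeds + carrots with both tight: 3.07 servings and 5.263 servings → $3.68.
So the least-cost plan costs $1.80.

$1.80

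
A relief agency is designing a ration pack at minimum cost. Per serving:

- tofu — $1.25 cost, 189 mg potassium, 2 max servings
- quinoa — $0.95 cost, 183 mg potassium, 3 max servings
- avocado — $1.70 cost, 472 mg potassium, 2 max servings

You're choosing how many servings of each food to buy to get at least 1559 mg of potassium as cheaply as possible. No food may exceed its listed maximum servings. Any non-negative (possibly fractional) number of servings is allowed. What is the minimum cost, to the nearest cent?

Cost per mg of potassium: avocado $0.0036, quinoa $0.0052, tofu $0.0066.
Take 2 servings of avocado: +944.0 mg potassium for $3.40 (total $3.40, still need 615.0 mg).
Take 3 servings of quinoa: +549.0 mg potassium for $2.85 (total $6.25, still need 66.0 mg).
Take 0.3492 servings of tofu: +66.0 mg potassium for $0.44 (total $6.69, still need 0.0 mg).
Filling from the cheapest source first is optimal under one linear minimum: $6.69.

$6.69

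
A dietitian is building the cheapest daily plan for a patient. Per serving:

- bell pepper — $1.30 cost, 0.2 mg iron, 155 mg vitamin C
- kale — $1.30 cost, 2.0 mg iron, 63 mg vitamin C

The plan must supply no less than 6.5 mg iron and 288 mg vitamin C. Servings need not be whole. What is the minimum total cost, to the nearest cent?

At the optimum either one food covers both requirements or two foods hit both targets exactly; no other combination can be cheaper.
bell pepper only: max(6.5/0.2, 288/155) = 32.5 servings → $42.25.
kale only: max(6.5/2.0, 288/63) = 4.571 servings → $5.94.
bell pepper + kale with both tight: 0.5599 servings and 3.194 servings → $4.88.
Cheapest feasible corner: $4.88.

$4.88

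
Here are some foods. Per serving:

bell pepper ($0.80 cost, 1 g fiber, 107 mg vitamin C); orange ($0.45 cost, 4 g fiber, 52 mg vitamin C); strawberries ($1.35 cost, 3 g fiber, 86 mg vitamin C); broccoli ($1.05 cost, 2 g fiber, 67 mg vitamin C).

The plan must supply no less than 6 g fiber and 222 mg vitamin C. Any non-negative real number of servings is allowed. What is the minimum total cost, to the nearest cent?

Check every corner: each single food scaled to meet both minima, and each pair solved so both constraints bind.
bell pepper only: max(6/1, 222/107) = 6 servings → $4.80.
orange only: max(6/4, 222/52) = 4.269 servings → $1.92.
strawberries only: max(6/3, 222/86) = 2.581 servings → $3.48.
broccoli only: max(6/2, 222/67) = 3.313 servings → $3.48.
bell pepper + orange with both tight: 1.532 servings and 1.117 servings → $1.73.
bell pepper + strawberries with both tight: 0.6383 servings and 1.787 servings → $2.92.
bell pepper + broccoli with both tight: 0.2857 servings and 2.857 servings → $3.23.
orange + strawberries: intersection lies outside the first quadrant.
orange + broccoli: intersection lies outside the first quadrant.
strawberries + broccoli: the both-tight solution has a negative serving — not a feasible corner.
So the least-cost plan costs $1.73.

$1.73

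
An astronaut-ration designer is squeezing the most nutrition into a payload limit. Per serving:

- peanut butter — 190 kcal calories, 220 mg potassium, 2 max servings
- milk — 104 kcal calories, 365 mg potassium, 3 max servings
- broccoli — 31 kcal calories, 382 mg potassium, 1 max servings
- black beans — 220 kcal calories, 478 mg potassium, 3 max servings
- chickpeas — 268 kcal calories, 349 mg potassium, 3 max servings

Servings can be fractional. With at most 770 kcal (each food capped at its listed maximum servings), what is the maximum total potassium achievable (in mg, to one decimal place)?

2404.8 mg

Potassium per kcal: broccoli 12.32, milk 3.51, black beans 2.173, chickpeas 1.302, peanut butter 1.158.
Take 1 serving of broccoli: uses 31 kcal, +382.0 mg potassium (running total 382.0 mg).
Take 3 servings of milk: uses 312 kcal, +1095.0 mg potassium (running total 1477.0 mg).
Take 1.941 servings of black beans: uses 427 kcal, +927.8 mg potassium (running total 2404.8 mg).
Greedy by best ratio exhausts the calories allowance optimally: 2404.8 mg.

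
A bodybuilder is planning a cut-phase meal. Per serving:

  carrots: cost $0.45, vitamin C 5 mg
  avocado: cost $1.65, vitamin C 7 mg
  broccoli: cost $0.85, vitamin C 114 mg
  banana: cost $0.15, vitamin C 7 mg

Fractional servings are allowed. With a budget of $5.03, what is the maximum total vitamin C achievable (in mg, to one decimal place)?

Vitamin C per dollar: broccoli 134.1, banana 46.67, carrots 11.11, avocado 4.242.
With no serving limits, spend the whole cost allowance on broccoli: $5.03 / $0.85 × 114 mg = 674.6 mg.

674.6 mg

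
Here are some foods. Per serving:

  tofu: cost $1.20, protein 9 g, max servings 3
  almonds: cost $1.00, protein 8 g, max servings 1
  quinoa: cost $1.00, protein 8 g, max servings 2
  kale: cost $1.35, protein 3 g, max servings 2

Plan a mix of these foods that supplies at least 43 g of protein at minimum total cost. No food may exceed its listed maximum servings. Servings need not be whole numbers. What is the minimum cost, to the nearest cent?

$5.53

Cost per g of protein: almonds $0.1250, quinoa $0.1250, tofu $0.1333, kale $0.4500.
Take 1 serving of almonds: +8.0 g protein for $1.00 (total $1.00, still need 35.0 g).
Take 2 servings of quinoa: +16.0 g protein for $2.00 (total $3.00, still need 19.0 g).
Take 2.111 servings of tofu: +19.0 g protein for $2.53 (total $5.53, still need 0.0 g).
Filling from the cheapest source first is optimal under one linear minimum: $5.53.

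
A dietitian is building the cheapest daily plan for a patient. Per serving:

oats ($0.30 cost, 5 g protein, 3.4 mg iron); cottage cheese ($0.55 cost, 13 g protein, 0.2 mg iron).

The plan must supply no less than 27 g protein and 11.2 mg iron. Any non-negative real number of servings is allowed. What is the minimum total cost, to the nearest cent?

Compare the cost at each extreme point of the feasible region.
oats only: max(27/5, 11.2/3.4) = 5.4 servings → $1.62.
cottage cheese only: max(27/13, 11.2/0.2) = 56 servings → $30.80.
oats + cottage cheese with both tight: 3.245 servings and 0.8287 servings → $1.43.
So the least-cost plan costs $1.43.

$1.43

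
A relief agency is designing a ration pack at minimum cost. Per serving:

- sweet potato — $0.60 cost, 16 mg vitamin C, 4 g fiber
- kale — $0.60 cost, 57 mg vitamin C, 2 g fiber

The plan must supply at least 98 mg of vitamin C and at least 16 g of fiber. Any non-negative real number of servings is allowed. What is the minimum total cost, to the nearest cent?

$2.61

Compare the cost at each extreme point of the feasible region.
sweet potato only: max(98/16, 16/4) = 6.125 servings → $3.67.
kale only: max(98/57, 16/2) = 8 servings → $4.80.
sweet potato + kale with both tight: 3.653 servings and 0.6939 servings → $2.61.
The minimum over all feasible corners is $2.61.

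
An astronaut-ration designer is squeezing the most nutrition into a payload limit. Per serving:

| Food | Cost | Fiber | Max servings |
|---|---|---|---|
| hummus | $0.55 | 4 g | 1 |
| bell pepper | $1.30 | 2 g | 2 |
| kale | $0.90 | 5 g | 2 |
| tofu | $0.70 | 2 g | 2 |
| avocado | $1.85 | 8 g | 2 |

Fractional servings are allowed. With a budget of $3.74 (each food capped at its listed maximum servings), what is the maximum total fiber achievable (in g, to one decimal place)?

20.0 g

Fiber per dollar: hummus 7.273, kale 5.556, avocado 4.324, tofu 2.857, bell pepper 1.538.
Take 1 serving of hummus: spends $0.55, +4.0 g fiber (running total 4.0 g).
Take 2 servings of kale: spends $1.80, +10.0 g fiber (running total 14.0 g).
Take 0.7514 servings of avocado: spends $1.39, +6.0 g fiber (running total 20.0 g).
Filling greedily by fiber-per-dollar is optimal for one linear limit, giving 20.0 g.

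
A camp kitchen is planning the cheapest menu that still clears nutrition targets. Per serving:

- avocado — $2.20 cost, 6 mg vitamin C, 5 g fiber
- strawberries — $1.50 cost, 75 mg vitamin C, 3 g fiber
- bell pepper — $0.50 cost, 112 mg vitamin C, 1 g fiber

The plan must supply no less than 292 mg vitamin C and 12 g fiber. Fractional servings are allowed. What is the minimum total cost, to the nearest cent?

avocado only: max(292/6, 12/5) = 48.67 servings → $107.07.
strawberries only: max(292/75, 12/3) = 4 servings → $6.00.
bell pepper only: max(292/112, 12/1) = 12 servings → $6.00.
avocado + strawberries with both tight: 0.06723 servings and 3.888 servings → $5.98.
avocado + bell pepper with both tight: 1.899 servings and 2.505 servings → $5.43.
strawberries + bell pepper with both targets exact would need a negative amount; discard.
Cheapest feasible corner: $5.43.

$5.43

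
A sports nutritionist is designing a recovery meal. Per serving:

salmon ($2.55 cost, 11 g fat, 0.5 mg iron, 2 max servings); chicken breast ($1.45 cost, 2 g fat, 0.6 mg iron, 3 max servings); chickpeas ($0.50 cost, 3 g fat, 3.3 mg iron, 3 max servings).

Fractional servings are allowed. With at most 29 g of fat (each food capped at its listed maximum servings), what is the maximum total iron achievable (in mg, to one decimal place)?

Iron per g fat: chickpeas 1.1, chicken breast 0.3, salmon 0.04545.
Take 3 servings of chickpeas: uses 9 g fat, +9.9 mg iron (running total 9.9 mg).
Take 3 servings of chicken breast: uses 6 g fat, +1.8 mg iron (running total 11.7 mg).
Take 1.273 servings of salmon: uses 14 g fat, +0.6 mg iron (running total 12.3 mg).
Greedy by best ratio exhausts the fat allowance optimally: 12.3 mg.

12.3 mg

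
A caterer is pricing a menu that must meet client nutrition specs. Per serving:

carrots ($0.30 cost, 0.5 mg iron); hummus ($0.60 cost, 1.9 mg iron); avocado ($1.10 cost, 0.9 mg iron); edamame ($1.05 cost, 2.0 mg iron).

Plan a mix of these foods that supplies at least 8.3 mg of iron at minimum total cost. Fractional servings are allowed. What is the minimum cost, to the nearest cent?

$2.62

Cost per mg of iron: hummus $0.3158, edamame $0.5250, carrots $0.6000, avocado $1.2222.
With no serving limits, use only hummus: 8.3 mg / 1.9 mg = 4.368 servings × $0.60 = $2.62.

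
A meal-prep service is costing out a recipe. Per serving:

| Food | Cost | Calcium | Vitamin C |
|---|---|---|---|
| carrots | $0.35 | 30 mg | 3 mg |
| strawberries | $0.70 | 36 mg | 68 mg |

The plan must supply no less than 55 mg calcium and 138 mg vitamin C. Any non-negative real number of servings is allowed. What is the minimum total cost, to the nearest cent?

Compare the cost at each extreme point of the feasible region.
carrots only: max(55/30, 138/3) = 46 servings → $16.10.
strawberries only: max(55/36, 138/68) = 2.029 servings → $1.42.
carrots + strawberries: intersection lies outside the first quadrant.
So the least-cost plan costs $1.42.

$1.42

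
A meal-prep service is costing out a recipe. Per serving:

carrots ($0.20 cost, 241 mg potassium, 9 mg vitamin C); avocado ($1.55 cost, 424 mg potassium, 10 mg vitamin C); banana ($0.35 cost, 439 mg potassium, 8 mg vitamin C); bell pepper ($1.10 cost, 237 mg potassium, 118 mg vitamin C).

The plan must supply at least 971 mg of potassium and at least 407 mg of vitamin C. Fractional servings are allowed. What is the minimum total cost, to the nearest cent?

A basic optimal solution has at most two foods positive. Try each food alone and each pair with both targets met exactly.
carrots only: max(971/241, 407/9) = 45.22 servings → $9.04.
avocado only: max(971/424, 407/10) = 40.7 servings → $63.09.
banana only: max(971/439, 407/8) = 50.88 servings → $17.81.
bell pepper only: max(971/237, 407/118) = 4.097 servings → $4.51.
carrots + avocado with both targets exact would need a negative amount; discard.
carrots + banana: the both-tight solution has a negative serving — not a feasible corner.
carrots + bell pepper with both tight: 0.6888 servings and 3.397 servings → $3.87.
avocado + banana: intersection lies outside the first quadrant.
avocado + bell pepper with both tight: 0.3802 servings and 3.417 servings → $4.35.
banana + bell pepper with both tight: 0.3631 servings and 3.425 servings → $3.89.
Cheapest feasible corner: $3.87.

$3.87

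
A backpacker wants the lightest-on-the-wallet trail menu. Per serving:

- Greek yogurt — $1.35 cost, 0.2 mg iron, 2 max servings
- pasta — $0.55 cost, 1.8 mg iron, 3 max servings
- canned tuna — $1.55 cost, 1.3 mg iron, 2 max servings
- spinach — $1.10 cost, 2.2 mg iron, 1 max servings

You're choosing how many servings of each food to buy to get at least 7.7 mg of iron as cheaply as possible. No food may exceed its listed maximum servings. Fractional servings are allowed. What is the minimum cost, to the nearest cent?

$2.87

Cost per mg of iron: pasta $0.3056, spinach $0.5000, canned tuna $1.1923, Greek yogurt $6.7500.
Take 3 servings of pasta: +5.4 mg iron for $1.65 (total $1.65, still need 2.3 mg).
Take 1 serving of spinach: +2.2 mg iron for $1.10 (total $2.75, still need 0.1 mg).
Take 0.07692 servings of canned tuna: +0.1 mg iron for $0.12 (total $2.87, still need 0.0 mg).
Filling from the cheapest source first is optimal under one linear minimum: $2.87.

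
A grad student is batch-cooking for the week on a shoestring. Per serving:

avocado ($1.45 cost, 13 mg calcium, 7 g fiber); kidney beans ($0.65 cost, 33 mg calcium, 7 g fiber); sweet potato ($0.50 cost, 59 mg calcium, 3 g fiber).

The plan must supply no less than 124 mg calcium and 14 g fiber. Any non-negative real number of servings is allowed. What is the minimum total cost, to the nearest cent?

For a min-cost LP with two ≥-constraints, a basic feasible solution has at most two positive variables.
avocado only: max(124/13, 14/7) = 9.538 servings → $13.83.
kidney beans only: max(124/33, 14/7) = 3.758 servings → $2.44.
sweet potato only: max(124/59, 14/3) = 4.667 servings → $2.33.
avocado + kidney beans with both targets exact would need a negative amount; discard.
avocado + sweet potato with both tight: 1.214 servings and 1.834 servings → $2.68.
kidney beans + sweet potato with both tight: 1.446 servings and 1.293 servings → $1.59.
So the least-cost plan costs $1.59.

$1.59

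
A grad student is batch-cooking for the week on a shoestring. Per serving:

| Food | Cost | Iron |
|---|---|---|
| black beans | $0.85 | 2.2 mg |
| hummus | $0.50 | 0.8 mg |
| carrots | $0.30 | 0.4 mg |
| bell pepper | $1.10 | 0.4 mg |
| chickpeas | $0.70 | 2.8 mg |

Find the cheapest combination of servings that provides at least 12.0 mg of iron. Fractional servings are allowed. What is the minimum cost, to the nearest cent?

Cost per mg of iron: chickpeas $0.2500, black beans $0.3864, hummus $0.6250, carrots $0.7500, bell pepper $2.7500.
With no serving limits, use only chickpeas: 12.0 mg / 2.8 mg = 4.286 servings × $0.70 = $3.00.

$3.00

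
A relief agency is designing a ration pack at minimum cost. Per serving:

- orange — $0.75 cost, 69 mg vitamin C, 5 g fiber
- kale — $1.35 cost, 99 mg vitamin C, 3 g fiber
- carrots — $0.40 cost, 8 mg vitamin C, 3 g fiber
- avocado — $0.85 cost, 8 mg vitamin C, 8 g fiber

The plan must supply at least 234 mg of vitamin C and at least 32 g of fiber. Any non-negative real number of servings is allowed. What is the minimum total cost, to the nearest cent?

At the optimum either one food covers both requirements or two foods hit both targets exactly; no other combination can be cheaper.
orange only: max(234/69, 32/5) = 6.4 servings → $4.80.
kale only: max(234/99, 32/3) = 10.67 servings → $14.40.
carrots only: max(234/8, 32/3) = 29.25 servings → $11.70.
avocado only: max(234/8, 32/8) = 29.25 servings → $24.86.
orange + kale with both targets exact would need a negative amount; discard.
orange + carrots with both tight: 2.671 servings and 6.216 servings → $4.49.
orange + avocado with both tight: 3.156 servings and 2.027 servings → $4.09.
kale + carrots with both tight: 1.634 servings and 9.033 servings → $5.82.
kale + avocado with both tight: 2.104 servings and 3.211 servings → $5.57.
carrots + avocado: the both-tight solution has a negative serving — not a feasible corner.
So the least-cost plan costs $4.09.

$4.09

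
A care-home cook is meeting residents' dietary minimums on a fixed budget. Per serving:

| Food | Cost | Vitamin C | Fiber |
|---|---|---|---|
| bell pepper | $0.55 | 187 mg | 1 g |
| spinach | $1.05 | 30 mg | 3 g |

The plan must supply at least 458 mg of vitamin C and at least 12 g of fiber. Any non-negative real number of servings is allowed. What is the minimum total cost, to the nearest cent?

$4.58

bell pepper only: max(458/187, 12/1) = 12 servings → $6.60.
spinach only: max(458/30, 12/3) = 15.27 servings → $16.03.
bell pepper + spinach with both tight: 1.91 servings and 3.363 servings → $4.58.
Cheapest feasible corner: $4.58.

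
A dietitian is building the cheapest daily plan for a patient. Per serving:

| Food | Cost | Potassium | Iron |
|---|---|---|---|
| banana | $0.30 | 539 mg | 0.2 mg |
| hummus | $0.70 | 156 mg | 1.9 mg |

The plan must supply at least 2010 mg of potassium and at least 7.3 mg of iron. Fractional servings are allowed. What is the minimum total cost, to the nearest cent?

This is a tiny linear program; its minimum lies at a vertex of the feasible set. List the vertices and price them.
banana only: max(2010/539, 7.3/0.2) = 36.5 servings → $10.95.
hummus only: max(2010/156, 7.3/1.9) = 12.88 servings → $9.02.
banana + hummus with both tight: 2.699 servings and 3.558 servings → $3.30.
Cheapest feasible corner: $3.30.

$3.30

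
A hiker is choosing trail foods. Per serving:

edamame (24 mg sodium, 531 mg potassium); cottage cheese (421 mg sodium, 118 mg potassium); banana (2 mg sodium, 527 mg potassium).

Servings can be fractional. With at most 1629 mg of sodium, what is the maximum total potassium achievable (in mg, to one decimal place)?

429241.5 mg

Potassium per mg sodium: banana 263.5, edamame 22.12, cottage cheese 0.2803.
With no serving limits, spend the whole sodium allowance on banana: 1629 mg / 2 mg × 527 mg = 429241.5 mg.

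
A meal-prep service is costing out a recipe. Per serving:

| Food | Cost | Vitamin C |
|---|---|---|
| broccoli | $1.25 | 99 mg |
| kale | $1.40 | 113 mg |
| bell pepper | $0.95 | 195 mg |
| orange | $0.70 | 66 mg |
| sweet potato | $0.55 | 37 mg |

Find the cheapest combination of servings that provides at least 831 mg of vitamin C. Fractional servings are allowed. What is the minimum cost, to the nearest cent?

$4.05

Cost per mg of vitamin C: bell pepper $0.0049, orange $0.0106, kale $0.0124, broccoli $0.0126, sweet potato $0.0149.
With no serving limits, use only bell pepper: 831 mg / 195 mg = 4.262 servings × $0.95 = $4.05.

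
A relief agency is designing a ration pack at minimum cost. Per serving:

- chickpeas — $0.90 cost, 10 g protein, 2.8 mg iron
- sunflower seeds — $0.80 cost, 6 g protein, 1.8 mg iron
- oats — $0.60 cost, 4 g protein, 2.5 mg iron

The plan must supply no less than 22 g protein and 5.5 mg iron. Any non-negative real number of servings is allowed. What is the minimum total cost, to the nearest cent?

A basic optimal solution has at most two foods positive. Try each food alone and each pair with both targets met exactly.
chickpeas only: max(22/10, 5.5/2.8) = 2.2 servings → $1.98.
sunflower seeds only: max(22/6, 5.5/1.8) = 3.667 servings → $2.93.
oats only: max(22/4, 5.5/2.5) = 5.5 servings → $3.30.
chickpeas + sunflower seeds: the both-tight solution has a negative serving — not a feasible corner.
chickpeas + oats: intersection lies outside the first quadrant.
sunflower seeds + oats: intersection lies outside the first quadrant.
The minimum over all feasible corners is $1.98.

$1.98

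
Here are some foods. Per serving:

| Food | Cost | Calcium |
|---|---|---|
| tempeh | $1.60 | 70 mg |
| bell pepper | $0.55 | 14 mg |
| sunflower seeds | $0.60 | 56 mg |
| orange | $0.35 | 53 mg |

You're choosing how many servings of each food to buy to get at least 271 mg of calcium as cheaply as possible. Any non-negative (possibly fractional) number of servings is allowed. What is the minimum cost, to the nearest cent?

$1.79

Cost per mg of calcium: orange $0.0066, sunflower seeds $0.0107, tempeh $0.0229, bell pepper $0.0393.
With no serving limits, use only orange: 271 mg / 53 mg = 5.113 servings × $0.35 = $1.79.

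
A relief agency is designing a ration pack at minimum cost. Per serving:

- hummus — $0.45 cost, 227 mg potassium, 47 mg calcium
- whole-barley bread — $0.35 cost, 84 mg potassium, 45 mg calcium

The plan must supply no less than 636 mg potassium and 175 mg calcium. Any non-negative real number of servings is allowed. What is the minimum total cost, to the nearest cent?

$1.55

Check every corner: each single food scaled to meet both minima, and each pair solved so both constraints bind.
hummus only: max(636/227, 175/47) = 3.723 servings → $1.68.
whole-barley bread only: max(636/84, 175/45) = 7.571 servings → $2.65.
hummus + whole-barley bread with both tight: 2.221 servings and 1.569 servings → $1.55.
Cheapest feasible corner: $1.55.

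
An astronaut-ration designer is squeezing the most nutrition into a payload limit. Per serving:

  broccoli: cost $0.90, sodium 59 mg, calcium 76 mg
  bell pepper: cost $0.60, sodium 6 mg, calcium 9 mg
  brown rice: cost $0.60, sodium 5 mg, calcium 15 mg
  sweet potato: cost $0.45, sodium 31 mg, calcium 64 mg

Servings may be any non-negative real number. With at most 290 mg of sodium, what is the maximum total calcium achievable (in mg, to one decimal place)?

Calcium per mg sodium: brown rice 3, sweet potato 2.065, bell pepper 1.5, broccoli 1.288.
With no serving limits, spend the whole sodium allowance on brown rice: 290 mg / 5 mg × 15 mg = 870.0 mg.

870.0 mg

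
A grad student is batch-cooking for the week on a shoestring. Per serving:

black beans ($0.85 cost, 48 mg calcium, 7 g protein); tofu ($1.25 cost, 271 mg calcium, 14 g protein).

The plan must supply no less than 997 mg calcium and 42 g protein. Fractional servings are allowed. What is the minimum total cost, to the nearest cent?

$4.60

Check every corner: each single food scaled to meet both minima, and each pair solved so both constraints bind.
black beans only: max(997/48, 42/7) = 20.77 servings → $17.66.
tofu only: max(997/271, 42/14) = 3.679 servings → $4.60.
black beans + tofu: the both-tight solution has a negative serving — not a feasible corner.
The minimum over all feasible corners is $4.60.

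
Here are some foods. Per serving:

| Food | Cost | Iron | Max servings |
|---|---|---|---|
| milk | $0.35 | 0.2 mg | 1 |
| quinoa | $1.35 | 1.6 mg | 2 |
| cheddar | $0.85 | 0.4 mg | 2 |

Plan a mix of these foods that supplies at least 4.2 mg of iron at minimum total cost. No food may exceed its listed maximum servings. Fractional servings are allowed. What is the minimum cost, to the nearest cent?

Cost per mg of iron: quinoa $0.8438, milk $1.7500, cheddar $2.1250.
Take 2 servings of quinoa: +3.2 mg iron for $2.70 (total $2.70, still need 1.0 mg).
Take 1 serving of milk: +0.2 mg iron for $0.35 (total $3.05, still need 0.8 mg).
Take 2 servings of cheddar: +0.8 mg iron for $1.70 (total $4.75, still need 0.0 mg).
Filling from the cheapest source first is optimal under one linear minimum: $4.75.

$4.75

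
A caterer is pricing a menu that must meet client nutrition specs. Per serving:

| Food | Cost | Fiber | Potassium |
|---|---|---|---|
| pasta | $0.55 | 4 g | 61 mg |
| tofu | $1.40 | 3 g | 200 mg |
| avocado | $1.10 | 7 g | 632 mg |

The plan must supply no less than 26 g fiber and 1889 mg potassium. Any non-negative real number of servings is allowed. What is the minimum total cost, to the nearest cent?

A basic optimal solution has at most two foods positive. Try each food alone and each pair with both targets met exactly.
pasta only: max(26/4, 1889/61) = 30.97 servings → $17.03.
tofu only: max(26/3, 1889/200) = 9.445 servings → $13.22.
avocado only: max(26/7, 1889/632) = 3.714 servings → $4.09.
pasta + tofu with both targets exact would need a negative amount; discard.
pasta + avocado with both tight: 1.527 servings and 2.842 servings → $3.97.
tofu + avocado with both tight: 6.47 servings and 0.9415 servings → $10.09.
The minimum over all feasible corners is $3.97.

$3.97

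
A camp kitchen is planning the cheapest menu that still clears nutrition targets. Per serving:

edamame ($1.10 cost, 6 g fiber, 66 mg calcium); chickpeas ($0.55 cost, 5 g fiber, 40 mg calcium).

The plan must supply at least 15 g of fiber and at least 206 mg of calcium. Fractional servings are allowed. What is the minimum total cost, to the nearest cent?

$2.83

With two linear requirements the optimum uses one or two foods; enumerate the corners.
edamame only: max(15/6, 206/66) = 3.121 servings → $3.43.
chickpeas only: max(15/5, 206/40) = 5.15 servings → $2.83.
edamame + chickpeas: intersection lies outside the first quadrant.
The minimum over all feasible corners is $2.83.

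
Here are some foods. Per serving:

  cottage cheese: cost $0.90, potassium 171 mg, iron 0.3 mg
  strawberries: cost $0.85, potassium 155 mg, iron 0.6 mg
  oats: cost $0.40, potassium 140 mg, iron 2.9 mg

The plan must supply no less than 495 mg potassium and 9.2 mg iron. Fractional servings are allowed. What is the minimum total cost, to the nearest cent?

$1.41

cottage cheese only: max(495/171, 9.2/0.3) = 30.67 servings → $27.60.
strawberries only: max(495/155, 9.2/0.6) = 15.33 servings → $13.03.
oats only: max(495/140, 9.2/2.9) = 3.536 servings → $1.41.
cottage cheese + strawberries: intersection lies outside the first quadrant.
cottage cheese + oats with both tight: 0.325 servings and 3.139 servings → $1.55.
strawberries + oats with both tight: 0.4036 servings and 3.089 servings → $1.58.
Cheapest feasible corner: $1.41.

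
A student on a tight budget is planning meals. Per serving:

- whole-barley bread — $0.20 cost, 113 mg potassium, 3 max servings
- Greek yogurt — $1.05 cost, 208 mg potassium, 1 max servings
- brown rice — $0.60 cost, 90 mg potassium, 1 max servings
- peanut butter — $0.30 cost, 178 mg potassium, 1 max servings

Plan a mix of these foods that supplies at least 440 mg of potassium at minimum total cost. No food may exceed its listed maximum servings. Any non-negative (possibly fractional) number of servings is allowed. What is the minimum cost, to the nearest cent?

Cost per mg of potassium: peanut butter $0.0017, whole-barley bread $0.0018, Greek yogurt $0.0050, brown rice $0.0067.
Take 1 serving of peanut butter: +178.0 mg potassium for $0.30 (total $0.30, still need 262.0 mg).
Take 2.319 servings of whole-barley bread: +262.0 mg potassium for $0.46 (total $0.76, still need 0.0 mg).
Greedy by cheapest-per-mg is optimal for a single linear constraint, so the minimum cost is $0.76.

$0.76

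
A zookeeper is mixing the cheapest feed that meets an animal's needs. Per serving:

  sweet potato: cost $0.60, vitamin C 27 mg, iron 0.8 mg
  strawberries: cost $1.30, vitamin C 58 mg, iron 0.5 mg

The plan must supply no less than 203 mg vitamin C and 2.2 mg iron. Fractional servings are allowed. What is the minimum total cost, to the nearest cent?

This is a tiny linear program; its minimum lies at a vertex of the feasible set. List the vertices and price them.
sweet potato only: max(203/27, 2.2/0.8) = 7.519 servings → $4.51.
strawberries only: max(203/58, 2.2/0.5) = 4.4 servings → $5.72.
sweet potato + strawberries with both tight: 0.7933 servings and 3.131 servings → $4.55.
So the least-cost plan costs $4.51.

$4.51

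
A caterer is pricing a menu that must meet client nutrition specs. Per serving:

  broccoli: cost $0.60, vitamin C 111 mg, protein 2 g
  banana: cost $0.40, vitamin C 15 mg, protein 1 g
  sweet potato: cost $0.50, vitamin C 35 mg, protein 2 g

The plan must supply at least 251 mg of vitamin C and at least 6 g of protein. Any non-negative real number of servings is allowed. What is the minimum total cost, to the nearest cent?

$1.69

The cheapest plan sits at a corner of the feasible region — with two constraints it uses at most two foods.
broccoli only: max(251/111, 6/2) = 3 servings → $1.80.
banana only: max(251/15, 6/1) = 16.73 servings → $6.69.
sweet potato only: max(251/35, 6/2) = 7.171 servings → $3.59.
broccoli + banana with both tight: 1.988 servings and 2.025 servings → $2.00.
broccoli + sweet potato with both tight: 1.921 servings and 1.079 servings → $1.69.
banana + sweet potato: intersection lies outside the first quadrant.
Cheapest feasible corner: $1.69.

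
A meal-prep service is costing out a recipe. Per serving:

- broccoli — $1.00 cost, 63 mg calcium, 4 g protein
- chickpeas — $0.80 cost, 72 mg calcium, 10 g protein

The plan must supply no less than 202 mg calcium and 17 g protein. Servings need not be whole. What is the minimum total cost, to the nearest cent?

For a min-cost LP with two ≥-constraints, a basic feasible solution has at most two positive variables.
broccoli only: max(202/63, 17/4) = 4.25 servings → $4.25.
chickpeas only: max(202/72, 17/10) = 2.806 servings → $2.24.
broccoli + chickpeas with both tight: 2.327 servings and 0.769 servings → $2.94.
So the least-cost plan costs $2.24.

$2.24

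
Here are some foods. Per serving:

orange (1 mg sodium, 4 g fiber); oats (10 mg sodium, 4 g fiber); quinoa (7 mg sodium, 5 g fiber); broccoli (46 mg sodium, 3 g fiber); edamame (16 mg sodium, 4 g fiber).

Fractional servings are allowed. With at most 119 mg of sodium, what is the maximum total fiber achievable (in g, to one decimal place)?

Fiber per mg sodium: orange 4, quinoa 0.7143, oats 0.4, edamame 0.25, broccoli 0.06522.
With no serving limits, spend the whole sodium allowance on orange: 119 mg / 1 mg × 4 g = 476.0 g.

476.0 g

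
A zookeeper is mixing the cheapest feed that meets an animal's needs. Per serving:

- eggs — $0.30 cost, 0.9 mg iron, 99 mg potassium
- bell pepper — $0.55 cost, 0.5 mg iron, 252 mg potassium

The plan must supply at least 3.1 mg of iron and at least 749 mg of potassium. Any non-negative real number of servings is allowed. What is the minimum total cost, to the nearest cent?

This is a tiny linear program; its minimum lies at a vertex of the feasible set. List the vertices and price them.
eggs only: max(3.1/0.9, 749/99) = 7.566 servings → $2.27.
bell pepper only: max(3.1/0.5, 749/252) = 6.2 servings → $3.41.
eggs + bell pepper with both tight: 2.294 servings and 2.071 servings → $1.83.
So the least-cost plan costs $1.83.

$1.83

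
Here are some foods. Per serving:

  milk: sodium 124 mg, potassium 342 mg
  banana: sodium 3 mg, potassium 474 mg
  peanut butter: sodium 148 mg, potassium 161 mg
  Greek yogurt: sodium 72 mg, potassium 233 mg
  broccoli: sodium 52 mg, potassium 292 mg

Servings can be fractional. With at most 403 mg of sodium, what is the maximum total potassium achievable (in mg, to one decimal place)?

Potassium per mg sodium: banana 158, broccoli 5.615, Greek yogurt 3.236, milk 2.758, peanut butter 1.088.
With no serving limits, spend the whole sodium allowance on banana: 403 mg / 3 mg × 474 mg = 63674.0 mg.

63674.0 mg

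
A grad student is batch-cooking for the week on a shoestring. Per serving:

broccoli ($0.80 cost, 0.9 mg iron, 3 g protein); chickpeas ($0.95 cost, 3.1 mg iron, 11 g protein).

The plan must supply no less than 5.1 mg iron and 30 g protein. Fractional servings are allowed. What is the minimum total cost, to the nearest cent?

Two binding constraints pin down two serving amounts, so the optimal mix uses at most two foods. The candidates are each food alone (scaled to the tighter of iron/protein) and each pair with both constraints tight.
broccoli only: max(5.1/0.9, 30/3) = 10 servings → $8.00.
chickpeas only: max(5.1/3.1, 30/11) = 2.727 servings → $2.59.
broccoli + chickpeas with both targets exact would need a negative amount; discard.
The minimum over all feasible corners is $2.59.

$2.59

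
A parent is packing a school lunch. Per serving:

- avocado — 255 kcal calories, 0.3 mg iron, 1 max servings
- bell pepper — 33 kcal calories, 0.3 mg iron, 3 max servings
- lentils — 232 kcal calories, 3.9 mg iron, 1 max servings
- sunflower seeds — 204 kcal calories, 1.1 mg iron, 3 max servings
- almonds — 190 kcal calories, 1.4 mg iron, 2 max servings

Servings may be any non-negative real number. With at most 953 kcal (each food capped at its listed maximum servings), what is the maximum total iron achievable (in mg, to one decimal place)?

8.9 mg

Iron per kcal: lentils 0.01681, bell pepper 0.009091, almonds 0.007368, sunflower seeds 0.005392, avocado 0.001176.
Take 1 serving of lentils: uses 232 kcal, +3.9 mg iron (running total 3.9 mg).
Take 3 servings of bell pepper: uses 99 kcal, +0.9 mg iron (running total 4.8 mg).
Take 2 servings of almonds: uses 380 kcal, +2.8 mg iron (running total 7.6 mg).
Take 1.186 servings of sunflower seeds: uses 242 kcal, +1.3 mg iron (running total 8.9 mg).
Filling greedily by iron-per-kcal is optimal for one linear limit, giving 8.9 mg.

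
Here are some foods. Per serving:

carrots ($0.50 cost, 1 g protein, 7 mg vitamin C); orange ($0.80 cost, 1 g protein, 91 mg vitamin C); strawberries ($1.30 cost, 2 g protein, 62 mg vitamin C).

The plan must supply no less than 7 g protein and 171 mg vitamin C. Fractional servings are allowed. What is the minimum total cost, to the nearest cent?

For a min-cost LP with two ≥-constraints, a basic feasible solution has at most two positive variables.
carrots only: max(7/1, 171/7) = 24.43 servings → $12.21.
orange only: max(7/1, 171/91) = 7 servings → $5.60.
strawberries only: max(7/2, 171/62) = 3.5 servings → $4.55.
carrots + orange with both tight: 5.548 servings and 1.452 servings → $3.94.
carrots + strawberries with both tight: 1.917 servings and 2.542 servings → $4.26.
orange + strawberries: intersection lies outside the first quadrant.
The minimum over all feasible corners is $3.94.

$3.94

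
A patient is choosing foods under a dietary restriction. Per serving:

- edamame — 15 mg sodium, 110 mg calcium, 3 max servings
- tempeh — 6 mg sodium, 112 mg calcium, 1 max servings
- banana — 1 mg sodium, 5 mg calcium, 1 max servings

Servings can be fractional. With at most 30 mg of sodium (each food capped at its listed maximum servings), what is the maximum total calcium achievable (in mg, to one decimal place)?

288.0 mg

Calcium per mg sodium: tempeh 18.67, edamame 7.333, banana 5.
Take 1 serving of tempeh: uses 6 mg sodium, +112.0 mg calcium (running total 112.0 mg).
Take 1.6 servings of edamame: uses 24 mg sodium, +176.0 mg calcium (running total 288.0 mg).
Greedy by best ratio exhausts the sodium allowance optimally: 288.0 mg.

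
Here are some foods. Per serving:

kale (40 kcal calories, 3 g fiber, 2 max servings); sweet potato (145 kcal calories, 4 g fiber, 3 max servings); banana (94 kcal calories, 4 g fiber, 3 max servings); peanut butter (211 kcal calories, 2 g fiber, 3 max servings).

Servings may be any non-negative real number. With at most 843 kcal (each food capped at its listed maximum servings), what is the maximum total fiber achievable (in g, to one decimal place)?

Fiber per kcal: kale 0.075, banana 0.04255, sweet potato 0.02759, peanut butter 0.009479.
Take 2 servings of kale: uses 80 kcal, +6.0 g fiber (running total 6.0 g).
Take 3 servings of banana: uses 282 kcal, +12.0 g fiber (running total 18.0 g).
Take 3 servings of sweet potato: uses 435 kcal, +12.0 g fiber (running total 30.0 g).
Take 0.218 servings of peanut butter: uses 46 kcal, +0.4 g fiber (running total 30.4 g).
Greedy by best ratio exhausts the calories allowance optimally: 30.4 g.

30.4 g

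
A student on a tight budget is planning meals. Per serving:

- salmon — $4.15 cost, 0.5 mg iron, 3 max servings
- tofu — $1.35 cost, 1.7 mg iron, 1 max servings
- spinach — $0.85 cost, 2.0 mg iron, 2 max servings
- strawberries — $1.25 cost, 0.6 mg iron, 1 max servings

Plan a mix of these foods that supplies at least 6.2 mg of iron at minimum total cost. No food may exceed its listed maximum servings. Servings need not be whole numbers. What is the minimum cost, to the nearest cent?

Cost per mg of iron: spinach $0.4250, tofu $0.7941, strawberries $2.0833, salmon $8.3000.
Take 2 servings of spinach: +4.0 mg iron for $1.70 (total $1.70, still need 2.2 mg).
Take 1 serving of tofu: +1.7 mg iron for $1.35 (total $3.05, still need 0.5 mg).
Take 0.8333 servings of strawberries: +0.5 mg iron for $1.04 (total $4.09, still need 0.0 mg).
Filling from the cheapest source first is optimal under one linear minimum: $4.09.

$4.09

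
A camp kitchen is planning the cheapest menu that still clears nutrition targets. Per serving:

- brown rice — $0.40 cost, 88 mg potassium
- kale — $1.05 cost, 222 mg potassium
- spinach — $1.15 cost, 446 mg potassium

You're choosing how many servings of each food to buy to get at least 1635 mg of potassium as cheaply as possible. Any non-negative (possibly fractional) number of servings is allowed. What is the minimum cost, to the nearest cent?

Cost per mg of potassium: spinach $0.0026, brown rice $0.0045, kale $0.0047.
With no serving limits, use only spinach: 1635 mg / 446 mg = 3.666 servings × $1.15 = $4.22.

$4.22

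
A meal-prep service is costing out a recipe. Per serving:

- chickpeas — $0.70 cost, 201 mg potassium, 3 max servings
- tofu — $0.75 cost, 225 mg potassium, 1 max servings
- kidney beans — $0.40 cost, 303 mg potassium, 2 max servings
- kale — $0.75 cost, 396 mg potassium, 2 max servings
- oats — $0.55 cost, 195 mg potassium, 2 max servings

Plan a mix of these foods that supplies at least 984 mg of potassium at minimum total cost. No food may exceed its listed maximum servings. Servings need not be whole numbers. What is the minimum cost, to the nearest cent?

Cost per mg of potassium: kidney beans $0.0013, kale $0.0019, oats $0.0028, tofu $0.0033, chickpeas $0.0035.
Take 2 servings of kidney beans: +606.0 mg potassium for $0.80 (total $0.80, still need 378.0 mg).
Take 0.9545 servings of kale: +378.0 mg potassium for $0.72 (total $1.52, still need 0.0 mg).
Greedy by cheapest-per-mg is optimal for a single linear constraint, so the minimum cost is $1.52.

$1.52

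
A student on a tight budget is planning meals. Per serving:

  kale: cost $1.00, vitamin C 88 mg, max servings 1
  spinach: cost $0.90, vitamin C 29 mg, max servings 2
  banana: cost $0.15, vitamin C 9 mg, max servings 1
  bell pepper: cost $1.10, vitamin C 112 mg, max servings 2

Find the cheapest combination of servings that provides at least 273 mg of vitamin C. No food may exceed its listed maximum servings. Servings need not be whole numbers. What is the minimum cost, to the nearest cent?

Cost per mg of vitamin C: bell pepper $0.0098, kale $0.0114, banana $0.0167, spinach $0.0310.
Take 2 servings of bell pepper: +224.0 mg vitamin C for $2.20 (total $2.20, still need 49.0 mg).
Take 0.5568 servings of kale: +49.0 mg vitamin C for $0.56 (total $2.76, still need 0.0 mg).
Greedy by cheapest-per-mg is optimal for a single linear constraint, so the minimum cost is $2.76.

$2.76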